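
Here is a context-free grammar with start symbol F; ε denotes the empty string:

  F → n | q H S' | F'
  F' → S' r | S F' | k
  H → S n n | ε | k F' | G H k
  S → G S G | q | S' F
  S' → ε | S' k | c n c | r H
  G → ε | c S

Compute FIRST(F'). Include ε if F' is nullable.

From F' → S' r: S' nullable, take FIRST(S') ∪ {r} = { c, k, r }.
From F' → S F': add FIRST(S) = { c, k, n, q, r }.
F' → k contributes {k}.
Union: FIRST(F') = { c, k, n, q, r }.

{ c, k, n, q, r }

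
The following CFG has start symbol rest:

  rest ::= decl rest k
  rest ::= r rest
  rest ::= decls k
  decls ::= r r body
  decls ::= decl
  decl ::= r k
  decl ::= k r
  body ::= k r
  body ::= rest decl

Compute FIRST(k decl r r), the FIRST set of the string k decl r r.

k is a terminal; add {k} and stop.

{ k }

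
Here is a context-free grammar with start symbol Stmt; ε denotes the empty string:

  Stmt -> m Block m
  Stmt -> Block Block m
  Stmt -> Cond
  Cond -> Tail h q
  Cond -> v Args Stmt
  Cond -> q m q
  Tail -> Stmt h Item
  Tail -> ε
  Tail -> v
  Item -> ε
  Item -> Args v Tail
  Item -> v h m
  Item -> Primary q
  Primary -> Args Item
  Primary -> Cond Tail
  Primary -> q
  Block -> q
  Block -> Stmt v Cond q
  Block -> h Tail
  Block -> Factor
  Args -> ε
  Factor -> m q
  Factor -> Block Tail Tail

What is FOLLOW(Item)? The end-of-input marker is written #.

{ h, m, q, v }

In Tail -> Stmt h Item: Item is at the end, add FOLLOW(Tail) = { h, m, q, v }.
In Primary -> Args Item: Item is at the end, add FOLLOW(Primary) = { q }.
Union: FOLLOW(Item) = { h, m, q, v }.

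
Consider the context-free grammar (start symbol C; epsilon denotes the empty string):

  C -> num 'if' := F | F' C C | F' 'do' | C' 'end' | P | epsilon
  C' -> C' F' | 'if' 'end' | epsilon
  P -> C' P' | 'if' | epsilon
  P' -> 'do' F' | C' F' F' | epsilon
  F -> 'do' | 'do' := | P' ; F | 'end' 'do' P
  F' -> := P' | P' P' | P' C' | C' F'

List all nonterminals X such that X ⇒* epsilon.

Directly nullable (have an epsilon-production): C, C', P, P'.
F' -> P' P' with every symbol nullable, so F' is nullable.
No other nonterminal has a production whose RHS symbols are all nullable.

{ C, C', F', P, P' }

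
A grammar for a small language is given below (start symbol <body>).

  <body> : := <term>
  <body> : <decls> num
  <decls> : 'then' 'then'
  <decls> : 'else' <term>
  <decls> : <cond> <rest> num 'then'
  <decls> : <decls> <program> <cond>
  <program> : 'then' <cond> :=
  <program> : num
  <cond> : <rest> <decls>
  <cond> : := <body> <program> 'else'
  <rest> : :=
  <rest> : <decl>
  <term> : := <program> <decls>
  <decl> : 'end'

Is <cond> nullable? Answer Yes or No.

No

No nonterminal in this grammar is nullable.
No production of <cond> has an RHS whose symbols are all nullable, so <cond> is not nullable.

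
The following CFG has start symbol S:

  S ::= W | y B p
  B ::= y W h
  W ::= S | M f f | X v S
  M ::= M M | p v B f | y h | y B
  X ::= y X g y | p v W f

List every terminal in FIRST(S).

{ p, y }

From S ::= W: add FIRST(W) = { p, y }.
S ::= y B p contributes {y}.
Union: FIRST(S) = { p, y }.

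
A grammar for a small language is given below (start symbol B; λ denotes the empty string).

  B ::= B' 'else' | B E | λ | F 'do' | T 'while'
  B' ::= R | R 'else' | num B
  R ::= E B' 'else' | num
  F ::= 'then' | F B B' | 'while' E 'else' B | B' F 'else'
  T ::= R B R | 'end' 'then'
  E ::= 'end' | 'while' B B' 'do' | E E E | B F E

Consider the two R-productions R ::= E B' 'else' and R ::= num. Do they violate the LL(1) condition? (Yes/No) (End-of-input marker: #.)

FIRST(E B' 'else') = { 'end', 'then', 'while', num } and FIRST(num) = { num }.
Both contain num, so the two alternatives are not disjoint — LL(1) conflict.

Yes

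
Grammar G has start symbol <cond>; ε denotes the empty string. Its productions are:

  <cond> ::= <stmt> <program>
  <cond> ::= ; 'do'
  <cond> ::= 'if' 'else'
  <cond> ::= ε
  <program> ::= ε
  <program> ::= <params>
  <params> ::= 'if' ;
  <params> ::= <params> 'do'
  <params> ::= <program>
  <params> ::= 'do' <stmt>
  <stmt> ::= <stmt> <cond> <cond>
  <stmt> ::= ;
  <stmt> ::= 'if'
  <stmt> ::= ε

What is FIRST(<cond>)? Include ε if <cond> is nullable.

From <cond> ::= <stmt> <program>: <stmt>, <program> nullable, take FIRST(<stmt>) ∪ FIRST(<program>) = { 'do', 'if', ; }; also ε since the whole RHS is nullable.
<cond> ::= ; 'do' contributes {;}.
<cond> ::= 'if' 'else' contributes {'if'}.
<cond> ::= ε contributes ε.
Union: FIRST(<cond>) = { 'do', 'if', ;, ε }.

{ 'do', 'if', ;, ε }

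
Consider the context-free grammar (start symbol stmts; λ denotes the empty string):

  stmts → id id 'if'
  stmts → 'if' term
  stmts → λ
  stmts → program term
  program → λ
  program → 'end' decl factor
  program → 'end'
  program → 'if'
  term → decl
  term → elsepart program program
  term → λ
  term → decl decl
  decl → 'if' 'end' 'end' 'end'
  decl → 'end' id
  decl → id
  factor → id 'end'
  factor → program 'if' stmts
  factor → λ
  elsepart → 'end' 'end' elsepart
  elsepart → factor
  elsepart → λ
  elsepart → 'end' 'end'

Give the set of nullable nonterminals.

Directly nullable (have an λ-production): stmts, program, term, factor, elsepart.
No other nonterminal has a production whose RHS symbols are all nullable.

{ elsepart, factor, program, stmts, term }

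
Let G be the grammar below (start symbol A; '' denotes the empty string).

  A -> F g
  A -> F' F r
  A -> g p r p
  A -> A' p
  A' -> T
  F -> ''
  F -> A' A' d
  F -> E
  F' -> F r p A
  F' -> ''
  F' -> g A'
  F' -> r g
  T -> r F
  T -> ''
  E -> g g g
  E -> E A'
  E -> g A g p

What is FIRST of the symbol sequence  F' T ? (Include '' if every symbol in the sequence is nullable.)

{ d, g, r, '' }

Add FIRST(F')\{''} = { d, g, r }; F' is nullable, continue.
Add FIRST(T)\{''} = { r }; T is nullable, continue.
Every symbol is nullable, so include ''.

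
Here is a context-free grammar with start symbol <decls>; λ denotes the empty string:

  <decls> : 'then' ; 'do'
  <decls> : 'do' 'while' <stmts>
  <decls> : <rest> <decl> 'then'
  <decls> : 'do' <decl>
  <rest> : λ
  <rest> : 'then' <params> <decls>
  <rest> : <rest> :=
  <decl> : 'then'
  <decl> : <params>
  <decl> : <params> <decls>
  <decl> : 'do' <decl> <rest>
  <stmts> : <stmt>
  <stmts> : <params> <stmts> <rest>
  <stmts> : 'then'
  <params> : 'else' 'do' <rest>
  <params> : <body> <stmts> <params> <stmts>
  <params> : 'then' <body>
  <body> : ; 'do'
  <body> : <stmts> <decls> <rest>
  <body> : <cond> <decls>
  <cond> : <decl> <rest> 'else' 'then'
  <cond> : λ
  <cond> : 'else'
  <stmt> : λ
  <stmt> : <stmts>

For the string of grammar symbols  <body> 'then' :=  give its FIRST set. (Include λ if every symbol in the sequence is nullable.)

{ 'do', 'else', 'then', :=, ; }

Add FIRST(<body>) = { 'do', 'else', 'then', :=, ; }; <body> is not nullable, stop.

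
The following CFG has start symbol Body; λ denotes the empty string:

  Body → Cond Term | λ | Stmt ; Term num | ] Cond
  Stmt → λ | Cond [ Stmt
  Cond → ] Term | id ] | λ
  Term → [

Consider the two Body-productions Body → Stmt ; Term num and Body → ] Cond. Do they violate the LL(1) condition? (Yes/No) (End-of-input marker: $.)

FIRST(Stmt ; Term num) = { ;, [, ], id } and FIRST(] Cond) = { ] }.
Both contain ], so the two alternatives are not disjoint — LL(1) conflict.

Yes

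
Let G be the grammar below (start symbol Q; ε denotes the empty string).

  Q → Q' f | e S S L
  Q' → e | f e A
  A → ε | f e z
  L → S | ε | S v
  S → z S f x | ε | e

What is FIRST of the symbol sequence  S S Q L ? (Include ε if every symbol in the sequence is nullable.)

{ e, f, z }

Add FIRST(S)\{ε} = { e, z }; S is nullable, continue.
Add FIRST(S)\{ε} = { e, z }; S is nullable, continue.
Add FIRST(Q) = { e, f }; Q is not nullable, stop.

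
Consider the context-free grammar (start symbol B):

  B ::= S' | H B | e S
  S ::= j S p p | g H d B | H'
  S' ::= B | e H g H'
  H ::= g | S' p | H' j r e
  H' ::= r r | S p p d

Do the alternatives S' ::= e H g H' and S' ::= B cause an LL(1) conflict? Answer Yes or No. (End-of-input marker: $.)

Yes

FIRST(e H g H') = { e } and FIRST(B) = { e, g, j, r }.
Both contain e, so the two alternatives are not disjoint — LL(1) conflict.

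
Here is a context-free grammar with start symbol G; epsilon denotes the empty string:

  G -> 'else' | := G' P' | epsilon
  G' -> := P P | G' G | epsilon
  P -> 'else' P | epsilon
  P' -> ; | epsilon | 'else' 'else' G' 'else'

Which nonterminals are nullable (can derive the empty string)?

Directly nullable (have an epsilon-production): G, G', P, P'.

{ G, G', P, P' }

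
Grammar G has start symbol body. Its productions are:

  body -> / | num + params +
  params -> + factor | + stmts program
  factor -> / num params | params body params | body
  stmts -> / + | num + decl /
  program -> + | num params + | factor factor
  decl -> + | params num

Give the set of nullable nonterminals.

{ } (none)

No nonterminal has an empty production or an RHS whose symbols are all nullable.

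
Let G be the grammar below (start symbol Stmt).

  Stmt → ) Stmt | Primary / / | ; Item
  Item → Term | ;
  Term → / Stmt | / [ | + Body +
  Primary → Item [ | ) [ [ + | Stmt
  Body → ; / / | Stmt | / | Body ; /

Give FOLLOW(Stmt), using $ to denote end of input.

{ $, +, /, ;, [ }

Stmt is the start symbol, so $ ∈ FOLLOW(Stmt).
In Stmt → ) Stmt: Stmt is at the end, add FOLLOW(Stmt) = { $, +, /, ;, [ }.
In Term → / Stmt: Stmt is at the end, add FOLLOW(Term) = { $, +, /, ;, [ }.
In Primary → Stmt: Stmt is at the end, add FOLLOW(Primary) = { / }.
In Body → Stmt: Stmt is at the end, add FOLLOW(Body) = { +, ; }.
Union: FOLLOW(Stmt) = { $, +, /, ;, [ }.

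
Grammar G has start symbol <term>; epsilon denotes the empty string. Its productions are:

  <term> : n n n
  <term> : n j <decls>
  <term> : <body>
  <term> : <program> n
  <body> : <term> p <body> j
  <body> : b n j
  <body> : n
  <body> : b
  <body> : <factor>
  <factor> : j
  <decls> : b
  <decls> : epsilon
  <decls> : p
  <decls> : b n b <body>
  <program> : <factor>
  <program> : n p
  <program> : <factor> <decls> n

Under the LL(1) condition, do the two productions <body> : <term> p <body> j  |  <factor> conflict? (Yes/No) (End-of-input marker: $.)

Yes

FIRST(<term> p <body> j) = { b, j, n } and FIRST(<factor>) = { j }.
Both contain j, so the two alternatives are not disjoint — LL(1) conflict.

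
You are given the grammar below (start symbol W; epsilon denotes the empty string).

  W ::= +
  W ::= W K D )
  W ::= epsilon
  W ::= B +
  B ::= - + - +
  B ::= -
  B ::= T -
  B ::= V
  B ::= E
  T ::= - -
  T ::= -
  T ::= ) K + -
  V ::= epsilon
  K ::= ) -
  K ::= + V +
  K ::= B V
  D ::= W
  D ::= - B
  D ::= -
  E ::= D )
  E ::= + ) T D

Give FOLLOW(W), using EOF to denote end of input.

{ EOF, ), +, - }

W is the start symbol, so EOF ∈ FOLLOW(W).
In W ::= W K D ): add FIRST(K D )) = { ), +, - }.
In D ::= W: W is at the end, add FOLLOW(D) = { ), +, - }.
Union: FOLLOW(W) = { EOF, ), +, - }.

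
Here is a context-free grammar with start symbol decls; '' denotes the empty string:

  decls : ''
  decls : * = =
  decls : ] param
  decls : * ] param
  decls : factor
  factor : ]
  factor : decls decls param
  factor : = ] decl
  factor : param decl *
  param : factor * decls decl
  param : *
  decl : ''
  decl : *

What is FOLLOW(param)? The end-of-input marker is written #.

{ #, *, =, ] }

In decls : ] param: param is at the end, add FOLLOW(decls) = { #, *, =, ] }.
In decls : * ] param: param is at the end, add FOLLOW(decls) = { #, *, =, ] }.
In factor : decls decls param: param is at the end, add FOLLOW(factor) = { #, *, =, ] }.
In factor : param decl *: add FIRST(decl *) = { * }.
Union: FOLLOW(param) = { #, *, =, ] }.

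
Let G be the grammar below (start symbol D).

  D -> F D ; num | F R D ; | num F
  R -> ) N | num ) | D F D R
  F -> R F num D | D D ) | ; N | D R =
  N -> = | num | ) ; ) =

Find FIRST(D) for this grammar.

From D -> F D ; num: add FIRST(F) = { ), ;, num }.
From D -> F R D ;: add FIRST(F) = { ), ;, num }.
D -> num F contributes {num}.
Union: FIRST(D) = { ), ;, num }.

{ ), ;, num }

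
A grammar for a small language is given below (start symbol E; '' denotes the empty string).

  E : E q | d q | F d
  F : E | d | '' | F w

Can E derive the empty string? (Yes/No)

Nullable nonterminals: F.
No production of E has an RHS whose symbols are all nullable, so E is not nullable.

No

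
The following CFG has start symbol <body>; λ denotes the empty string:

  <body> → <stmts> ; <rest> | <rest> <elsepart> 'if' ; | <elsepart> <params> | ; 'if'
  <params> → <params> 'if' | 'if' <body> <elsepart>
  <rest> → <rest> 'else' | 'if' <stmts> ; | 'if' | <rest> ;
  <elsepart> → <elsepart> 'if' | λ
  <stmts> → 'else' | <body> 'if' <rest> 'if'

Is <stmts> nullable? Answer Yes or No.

No

Nullable nonterminals: <elsepart>.
No production of <stmts> has an RHS whose symbols are all nullable, so <stmts> is not nullable.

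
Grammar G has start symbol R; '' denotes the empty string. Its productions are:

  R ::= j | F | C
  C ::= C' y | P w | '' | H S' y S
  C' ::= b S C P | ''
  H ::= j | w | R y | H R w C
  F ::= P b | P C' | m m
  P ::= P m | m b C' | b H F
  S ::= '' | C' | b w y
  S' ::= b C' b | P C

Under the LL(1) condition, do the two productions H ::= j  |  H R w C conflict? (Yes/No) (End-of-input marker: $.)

FIRST(j) = { j } and FIRST(H R w C) = { b, j, m, w, y }.
Both contain j, so the two alternatives are not disjoint — LL(1) conflict.

Yes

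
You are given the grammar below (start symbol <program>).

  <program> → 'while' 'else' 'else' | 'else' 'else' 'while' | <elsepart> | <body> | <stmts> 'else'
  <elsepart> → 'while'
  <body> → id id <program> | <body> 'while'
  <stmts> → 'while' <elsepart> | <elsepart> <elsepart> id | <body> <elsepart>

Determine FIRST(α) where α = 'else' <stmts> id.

{ 'else' }

'else' is a terminal; add {'else'} and stop.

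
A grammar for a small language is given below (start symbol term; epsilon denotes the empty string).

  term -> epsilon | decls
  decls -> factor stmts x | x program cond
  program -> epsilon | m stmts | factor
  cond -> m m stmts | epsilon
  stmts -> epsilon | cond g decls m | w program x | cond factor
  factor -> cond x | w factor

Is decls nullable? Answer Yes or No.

Nullable nonterminals: cond, program, stmts, term.
No production of decls has an RHS whose symbols are all nullable, so decls is not nullable.

No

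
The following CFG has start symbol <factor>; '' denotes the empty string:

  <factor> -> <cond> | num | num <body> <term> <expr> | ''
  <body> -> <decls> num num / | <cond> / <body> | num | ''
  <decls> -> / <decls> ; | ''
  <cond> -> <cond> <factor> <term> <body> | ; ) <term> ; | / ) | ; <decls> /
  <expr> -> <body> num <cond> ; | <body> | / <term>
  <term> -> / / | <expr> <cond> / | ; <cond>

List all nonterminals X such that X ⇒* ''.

{ <body>, <decls>, <expr>, <factor> }

Directly nullable (have an ''-production): <factor>, <body>, <decls>.
<expr> -> <body> with every symbol nullable, so <expr> is nullable.
No other nonterminal has a production whose RHS symbols are all nullable.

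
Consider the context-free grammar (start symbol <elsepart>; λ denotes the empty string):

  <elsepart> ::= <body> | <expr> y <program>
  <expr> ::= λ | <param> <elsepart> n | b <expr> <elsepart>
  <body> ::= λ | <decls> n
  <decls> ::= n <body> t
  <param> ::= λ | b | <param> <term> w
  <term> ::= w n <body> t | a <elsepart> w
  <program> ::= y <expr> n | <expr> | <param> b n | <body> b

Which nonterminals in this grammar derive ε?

Directly nullable (have an λ-production): <expr>, <body>, <param>.
<elsepart> ::= <body> with every symbol nullable, so <elsepart> is nullable.
<program> ::= <expr> with every symbol nullable, so <program> is nullable.
No other nonterminal has a production whose RHS symbols are all nullable.

{ <body>, <elsepart>, <expr>, <param>, <program> }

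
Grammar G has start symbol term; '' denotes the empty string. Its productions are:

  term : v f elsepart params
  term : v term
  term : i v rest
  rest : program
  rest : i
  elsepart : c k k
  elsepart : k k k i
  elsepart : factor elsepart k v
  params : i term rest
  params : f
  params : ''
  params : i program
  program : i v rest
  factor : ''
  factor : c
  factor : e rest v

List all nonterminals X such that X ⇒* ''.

Directly nullable (have an ''-production): params, factor.
No other nonterminal has a production whose RHS symbols are all nullable.

{ factor, params }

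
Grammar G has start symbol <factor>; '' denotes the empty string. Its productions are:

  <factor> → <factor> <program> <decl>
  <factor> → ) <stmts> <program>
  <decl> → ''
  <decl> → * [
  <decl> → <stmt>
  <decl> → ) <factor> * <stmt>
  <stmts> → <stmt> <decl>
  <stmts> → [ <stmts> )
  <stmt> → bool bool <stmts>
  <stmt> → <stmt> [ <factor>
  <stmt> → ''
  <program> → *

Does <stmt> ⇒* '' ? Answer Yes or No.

<stmt> has an ''-production, so <stmt> ⇒ ''.

Yes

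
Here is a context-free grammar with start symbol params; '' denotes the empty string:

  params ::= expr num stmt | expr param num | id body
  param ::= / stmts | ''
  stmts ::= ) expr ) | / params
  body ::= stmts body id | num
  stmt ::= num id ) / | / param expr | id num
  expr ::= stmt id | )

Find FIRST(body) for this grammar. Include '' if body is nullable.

{ ), /, num }

From body ::= stmts body id: add FIRST(stmts) = { ), / }.
body ::= num contributes {num}.
Union: FIRST(body) = { ), /, num }.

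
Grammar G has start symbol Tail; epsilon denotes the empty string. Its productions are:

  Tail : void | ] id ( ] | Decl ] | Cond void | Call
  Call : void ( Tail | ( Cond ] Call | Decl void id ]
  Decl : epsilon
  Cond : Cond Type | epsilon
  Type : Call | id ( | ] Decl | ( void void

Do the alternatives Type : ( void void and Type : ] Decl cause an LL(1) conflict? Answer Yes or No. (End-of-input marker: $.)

No

FIRST(( void void) = { ( } and FIRST(] Decl) = { ] }.
The FIRST sets are disjoint and neither alternative is nullable — no conflict.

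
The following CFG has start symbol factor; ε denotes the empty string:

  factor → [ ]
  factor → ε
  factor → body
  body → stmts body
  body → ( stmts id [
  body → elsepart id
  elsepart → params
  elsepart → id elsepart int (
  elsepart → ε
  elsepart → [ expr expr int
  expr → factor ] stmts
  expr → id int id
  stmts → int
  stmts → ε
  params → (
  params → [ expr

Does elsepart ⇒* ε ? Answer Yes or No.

Yes

elsepart has an ε-production, so elsepart ⇒ ε.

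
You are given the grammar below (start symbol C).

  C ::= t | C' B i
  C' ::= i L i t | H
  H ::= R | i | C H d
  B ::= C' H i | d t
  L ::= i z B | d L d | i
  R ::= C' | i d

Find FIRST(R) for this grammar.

{ i, t }

From R ::= C': add FIRST(C') = { i, t }.
R ::= i d contributes {i}.
Union: FIRST(R) = { i, t }.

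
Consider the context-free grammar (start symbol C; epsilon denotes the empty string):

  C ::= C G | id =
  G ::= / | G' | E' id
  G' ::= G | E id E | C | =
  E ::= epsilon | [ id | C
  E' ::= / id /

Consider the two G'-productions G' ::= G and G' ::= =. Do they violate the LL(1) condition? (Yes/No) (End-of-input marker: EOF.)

FIRST(G) = { /, =, [, id } and FIRST(=) = { = }.
Both contain =, so the two alternatives are not disjoint — LL(1) conflict.

Yes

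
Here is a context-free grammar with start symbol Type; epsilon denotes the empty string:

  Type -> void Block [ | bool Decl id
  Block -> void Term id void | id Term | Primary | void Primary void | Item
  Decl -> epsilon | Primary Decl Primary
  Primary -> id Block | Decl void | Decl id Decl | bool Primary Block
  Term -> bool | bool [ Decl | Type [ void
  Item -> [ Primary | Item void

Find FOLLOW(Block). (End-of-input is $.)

In Type -> void Block [: add FIRST([) = { [ }.
In Primary -> id Block: Block is at the end, add FOLLOW(Primary) = { [, bool, id, void }.
In Primary -> bool Primary Block: Block is at the end, add FOLLOW(Primary) = { [, bool, id, void }.
Union: FOLLOW(Block) = { [, bool, id, void }.

{ [, bool, id, void }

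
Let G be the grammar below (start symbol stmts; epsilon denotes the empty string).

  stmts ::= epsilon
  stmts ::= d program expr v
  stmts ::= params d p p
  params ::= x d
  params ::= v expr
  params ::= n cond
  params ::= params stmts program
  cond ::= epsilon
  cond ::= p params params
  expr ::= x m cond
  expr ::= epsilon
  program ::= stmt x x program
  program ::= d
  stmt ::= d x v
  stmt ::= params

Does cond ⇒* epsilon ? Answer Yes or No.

Yes

cond has an epsilon-production, so cond ⇒ epsilon.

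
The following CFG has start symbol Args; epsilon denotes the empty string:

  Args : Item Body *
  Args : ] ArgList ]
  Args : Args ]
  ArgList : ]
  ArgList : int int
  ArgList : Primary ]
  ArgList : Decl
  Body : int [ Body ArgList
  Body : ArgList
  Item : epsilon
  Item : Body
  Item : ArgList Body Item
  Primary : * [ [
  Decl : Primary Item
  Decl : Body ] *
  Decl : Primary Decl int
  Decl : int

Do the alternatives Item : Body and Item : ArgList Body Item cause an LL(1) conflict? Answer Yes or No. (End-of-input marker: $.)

Yes

FIRST(Body) = { *, ], int } and FIRST(ArgList Body Item) = { *, ], int }.
Both contain *, so the two alternatives are not disjoint — LL(1) conflict.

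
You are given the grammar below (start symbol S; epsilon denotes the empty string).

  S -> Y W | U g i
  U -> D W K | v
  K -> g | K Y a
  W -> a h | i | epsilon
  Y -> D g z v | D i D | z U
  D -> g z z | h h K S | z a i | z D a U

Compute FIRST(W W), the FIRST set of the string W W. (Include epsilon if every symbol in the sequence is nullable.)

Add FIRST(W)\{epsilon} = { a, i }; W is nullable, continue.
Add FIRST(W)\{epsilon} = { a, i }; W is nullable, continue.
Every symbol is nullable, so include epsilon.

{ a, i, epsilon }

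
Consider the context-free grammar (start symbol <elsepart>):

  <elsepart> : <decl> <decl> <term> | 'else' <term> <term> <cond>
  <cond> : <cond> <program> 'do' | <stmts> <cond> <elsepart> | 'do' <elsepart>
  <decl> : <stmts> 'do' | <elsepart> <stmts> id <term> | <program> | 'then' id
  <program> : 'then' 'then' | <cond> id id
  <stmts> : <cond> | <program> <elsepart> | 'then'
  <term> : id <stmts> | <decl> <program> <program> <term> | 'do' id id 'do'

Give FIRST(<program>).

<program> : 'then' 'then' contributes {'then'}.
From <program> : <cond> id id: add FIRST(<cond>) = { 'do', 'then' }.
Union: FIRST(<program>) = { 'do', 'then' }.

{ 'do', 'then' }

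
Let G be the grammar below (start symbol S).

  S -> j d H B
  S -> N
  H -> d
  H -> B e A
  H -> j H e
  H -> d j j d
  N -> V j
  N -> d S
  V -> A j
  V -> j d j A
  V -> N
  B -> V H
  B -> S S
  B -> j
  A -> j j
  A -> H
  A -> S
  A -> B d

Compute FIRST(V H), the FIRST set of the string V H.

{ d, j }

Add FIRST(V) = { d, j }; V is not nullable, stop.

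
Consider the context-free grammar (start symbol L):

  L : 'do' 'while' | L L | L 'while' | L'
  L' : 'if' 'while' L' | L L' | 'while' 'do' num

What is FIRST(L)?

{ 'do', 'if', 'while' }

L : 'do' 'while' contributes {'do'}.
From L : L L: add FIRST(L) = { 'do', 'if', 'while' }.
From L : L 'while': add FIRST(L) = { 'do', 'if', 'while' }.
From L : L': add FIRST(L') = { 'do', 'if', 'while' }.
Union: FIRST(L) = { 'do', 'if', 'while' }.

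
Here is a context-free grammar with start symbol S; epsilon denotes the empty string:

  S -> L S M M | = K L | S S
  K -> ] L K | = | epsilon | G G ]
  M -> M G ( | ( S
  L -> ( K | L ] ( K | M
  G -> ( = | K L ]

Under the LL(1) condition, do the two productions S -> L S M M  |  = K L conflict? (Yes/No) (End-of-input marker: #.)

FIRST(L S M M) = { ( } and FIRST(= K L) = { = }.
The FIRST sets are disjoint and neither alternative is nullable — no conflict.

No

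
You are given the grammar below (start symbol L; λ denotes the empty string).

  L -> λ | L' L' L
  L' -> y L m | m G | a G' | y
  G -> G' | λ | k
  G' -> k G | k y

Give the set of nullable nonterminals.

{ G, L }

Directly nullable (have an λ-production): L, G.
No other nonterminal has a production whose RHS symbols are all nullable.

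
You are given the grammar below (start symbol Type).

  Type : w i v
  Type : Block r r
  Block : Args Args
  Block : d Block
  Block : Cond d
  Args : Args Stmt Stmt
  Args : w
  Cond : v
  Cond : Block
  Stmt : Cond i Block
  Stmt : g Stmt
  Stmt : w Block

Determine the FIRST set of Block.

{ d, v, w }

From Block : Args Args: add FIRST(Args) = { w }.
Block : d Block contributes {d}.
From Block : Cond d: add FIRST(Cond) = { d, v, w }.
Union: FIRST(Block) = { d, v, w }.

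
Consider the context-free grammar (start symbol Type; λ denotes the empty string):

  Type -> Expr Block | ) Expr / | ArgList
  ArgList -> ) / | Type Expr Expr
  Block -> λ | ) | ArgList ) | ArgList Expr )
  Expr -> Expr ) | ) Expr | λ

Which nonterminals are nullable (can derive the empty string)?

Directly nullable (have an λ-production): Block, Expr.
ArgList -> Type Expr Expr with every symbol nullable, so ArgList is nullable.
Type -> Expr Block with every symbol nullable, so Type is nullable.

{ ArgList, Block, Expr, Type }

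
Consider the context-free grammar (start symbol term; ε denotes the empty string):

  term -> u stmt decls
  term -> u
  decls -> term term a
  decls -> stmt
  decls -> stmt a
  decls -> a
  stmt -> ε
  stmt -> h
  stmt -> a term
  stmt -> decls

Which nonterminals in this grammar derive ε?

Directly nullable (have an ε-production): stmt.
decls -> stmt with every symbol nullable, so decls is nullable.
No other nonterminal has a production whose RHS symbols are all nullable.

{ decls, stmt }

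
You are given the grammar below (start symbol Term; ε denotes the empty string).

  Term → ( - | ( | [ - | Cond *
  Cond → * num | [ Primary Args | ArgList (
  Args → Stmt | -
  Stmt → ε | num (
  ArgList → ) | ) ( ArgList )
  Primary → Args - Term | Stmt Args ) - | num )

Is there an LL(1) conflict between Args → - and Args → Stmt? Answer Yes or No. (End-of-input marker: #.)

FIRST(-) = { - } and FIRST(Stmt) = { num, ε }.
The second alternative is nullable and FOLLOW(Args) = { ), *, - } shares - with FIRST of the first — conflict.

Yes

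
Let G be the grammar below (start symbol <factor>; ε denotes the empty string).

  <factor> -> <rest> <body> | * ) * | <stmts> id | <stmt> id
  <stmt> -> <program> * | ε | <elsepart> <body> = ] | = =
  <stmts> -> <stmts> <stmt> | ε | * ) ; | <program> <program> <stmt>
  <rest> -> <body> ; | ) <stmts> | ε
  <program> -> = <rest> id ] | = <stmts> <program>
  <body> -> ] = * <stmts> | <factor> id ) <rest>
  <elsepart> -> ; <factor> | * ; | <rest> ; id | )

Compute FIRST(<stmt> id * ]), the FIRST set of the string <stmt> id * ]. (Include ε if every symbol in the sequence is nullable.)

{ ), *, ;, =, ], id }

Add FIRST(<stmt>)\{ε} = { ), *, ;, =, ], id }; <stmt> is nullable, continue.
id is a terminal; add {id} and stop.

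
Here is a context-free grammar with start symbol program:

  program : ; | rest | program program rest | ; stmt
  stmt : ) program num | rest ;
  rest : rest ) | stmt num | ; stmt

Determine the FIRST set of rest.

From rest : rest ): add FIRST(rest) = { ), ; }.
From rest : stmt num: add FIRST(stmt) = { ), ; }.
rest : ; stmt contributes {;}.
Union: FIRST(rest) = { ), ; }.

{ ), ; }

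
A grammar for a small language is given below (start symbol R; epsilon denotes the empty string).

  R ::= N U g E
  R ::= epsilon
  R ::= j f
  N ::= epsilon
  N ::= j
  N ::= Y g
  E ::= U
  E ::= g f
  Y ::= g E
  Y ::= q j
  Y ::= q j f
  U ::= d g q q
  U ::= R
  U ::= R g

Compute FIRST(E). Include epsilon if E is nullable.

From E ::= U: add FIRST(U) = { d, g, j, q, epsilon } (including epsilon since U is nullable).
E ::= g f contributes {g}.
Union: FIRST(E) = { d, g, j, q, epsilon }.

{ d, g, j, q, epsilon }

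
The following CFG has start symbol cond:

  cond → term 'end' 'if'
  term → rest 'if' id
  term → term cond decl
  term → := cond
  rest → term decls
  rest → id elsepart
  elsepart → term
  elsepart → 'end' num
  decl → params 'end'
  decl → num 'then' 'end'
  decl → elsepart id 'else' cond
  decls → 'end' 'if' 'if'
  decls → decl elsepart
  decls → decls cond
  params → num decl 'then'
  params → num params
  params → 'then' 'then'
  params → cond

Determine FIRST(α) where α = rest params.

Add FIRST(rest) = { :=, id }; rest is not nullable, stop.

{ :=, id }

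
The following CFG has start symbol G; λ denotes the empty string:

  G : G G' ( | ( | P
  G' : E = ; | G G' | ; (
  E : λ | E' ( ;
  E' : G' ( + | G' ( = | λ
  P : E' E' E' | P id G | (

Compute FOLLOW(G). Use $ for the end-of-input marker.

G is the start symbol, so $ ∈ FOLLOW(G).
In G : G G' (: add FIRST(G' () = { (, ;, =, id }.
In G' : G G': add FIRST(G') = { (, ;, =, id }.
In P : P id G: G is at the end, add FOLLOW(P) = { $, (, ;, =, id }.
Union: FOLLOW(G) = { $, (, ;, =, id }.

{ $, (, ;, =, id }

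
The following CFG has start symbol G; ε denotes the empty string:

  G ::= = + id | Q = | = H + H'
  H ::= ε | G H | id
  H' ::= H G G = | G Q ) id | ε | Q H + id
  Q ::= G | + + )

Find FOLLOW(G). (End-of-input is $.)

{ $, ), +, =, id }

G is the start symbol, so $ ∈ FOLLOW(G).
In H ::= G H: add FIRST(H)\{ε} = { +, =, id }.
  Since H is nullable, also add FOLLOW(H) = { +, = }.
In H' ::= H G G =: add FIRST(G =) = { +, = }.
In H' ::= H G G =: add FIRST(=) = { = }.
In H' ::= G Q ) id: add FIRST(Q ) id) = { +, = }.
In Q ::= G: G is at the end, add FOLLOW(Q) = { ), +, =, id }.
Union: FOLLOW(G) = { $, ), +, =, id }.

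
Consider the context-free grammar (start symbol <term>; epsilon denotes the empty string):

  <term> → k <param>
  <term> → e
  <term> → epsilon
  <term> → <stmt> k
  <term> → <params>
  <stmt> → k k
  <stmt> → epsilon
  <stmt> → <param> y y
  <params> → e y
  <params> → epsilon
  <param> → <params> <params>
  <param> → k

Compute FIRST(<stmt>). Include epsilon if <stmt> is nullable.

<stmt> → k k contributes {k}.
<stmt> → epsilon contributes epsilon.
From <stmt> → <param> y y: <param> nullable, take FIRST(<param>) ∪ {y} = { e, k, y }.
Union: FIRST(<stmt>) = { e, k, y, epsilon }.

{ e, k, y, epsilon }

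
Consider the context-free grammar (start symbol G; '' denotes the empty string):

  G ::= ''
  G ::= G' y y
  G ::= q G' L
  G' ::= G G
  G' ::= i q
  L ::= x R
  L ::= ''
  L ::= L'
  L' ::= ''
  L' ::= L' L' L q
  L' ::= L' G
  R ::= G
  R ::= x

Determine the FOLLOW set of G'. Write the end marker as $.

{ $, i, q, x, y }

In G ::= G' y y: add FIRST(y y) = { y }.
In G ::= q G' L: add FIRST(L)\{''} = { i, q, x, y }.
  Since L is nullable, also add FOLLOW(G) = { $, i, q, x, y }.
Union: FOLLOW(G') = { $, i, q, x, y }.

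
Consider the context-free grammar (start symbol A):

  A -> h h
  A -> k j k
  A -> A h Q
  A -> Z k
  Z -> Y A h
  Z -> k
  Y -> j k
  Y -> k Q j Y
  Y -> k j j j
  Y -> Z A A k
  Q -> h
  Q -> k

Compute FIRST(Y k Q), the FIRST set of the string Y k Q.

Add FIRST(Y) = { j, k }; Y is not nullable, stop.

{ j, k }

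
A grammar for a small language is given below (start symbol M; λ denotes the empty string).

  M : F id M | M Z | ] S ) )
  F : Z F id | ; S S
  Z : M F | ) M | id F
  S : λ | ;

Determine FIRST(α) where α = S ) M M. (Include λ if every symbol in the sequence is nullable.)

{ ), ; }

Add FIRST(S)\{λ} = { ; }; S is nullable, continue.
) is a terminal; add {)} and stop.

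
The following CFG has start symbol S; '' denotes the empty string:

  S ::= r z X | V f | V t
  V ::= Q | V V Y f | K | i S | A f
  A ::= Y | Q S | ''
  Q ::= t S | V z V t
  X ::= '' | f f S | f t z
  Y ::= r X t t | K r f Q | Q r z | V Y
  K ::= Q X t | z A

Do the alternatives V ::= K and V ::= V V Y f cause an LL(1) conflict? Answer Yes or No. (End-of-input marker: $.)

FIRST(K) = { f, i, r, t, z } and FIRST(V V Y f) = { f, i, r, t, z }.
Both contain f, so the two alternatives are not disjoint — LL(1) conflict.

Yes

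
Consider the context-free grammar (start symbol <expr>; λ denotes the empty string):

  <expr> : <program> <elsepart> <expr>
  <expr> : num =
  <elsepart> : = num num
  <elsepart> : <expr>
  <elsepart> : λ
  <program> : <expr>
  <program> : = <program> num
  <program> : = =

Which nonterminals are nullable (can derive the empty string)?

{ <elsepart> }

Directly nullable (have an λ-production): <elsepart>.
No other nonterminal has a production whose RHS symbols are all nullable.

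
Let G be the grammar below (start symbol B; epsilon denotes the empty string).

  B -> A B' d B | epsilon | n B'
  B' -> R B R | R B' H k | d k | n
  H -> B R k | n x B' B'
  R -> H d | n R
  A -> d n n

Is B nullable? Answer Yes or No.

B has an epsilon-production, so B ⇒ epsilon.

Yes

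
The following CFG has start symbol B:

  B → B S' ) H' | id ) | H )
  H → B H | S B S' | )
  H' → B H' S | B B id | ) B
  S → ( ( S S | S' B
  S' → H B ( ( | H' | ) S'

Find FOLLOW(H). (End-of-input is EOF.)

In B → H ): add FIRST()) = { ) }.
In H → B H: H is at the end, add FOLLOW(H) = { (, ), id }.
In S' → H B ( (: add FIRST(B ( () = { (, ), id }.
Union: FOLLOW(H) = { (, ), id }.

{ (, ), id }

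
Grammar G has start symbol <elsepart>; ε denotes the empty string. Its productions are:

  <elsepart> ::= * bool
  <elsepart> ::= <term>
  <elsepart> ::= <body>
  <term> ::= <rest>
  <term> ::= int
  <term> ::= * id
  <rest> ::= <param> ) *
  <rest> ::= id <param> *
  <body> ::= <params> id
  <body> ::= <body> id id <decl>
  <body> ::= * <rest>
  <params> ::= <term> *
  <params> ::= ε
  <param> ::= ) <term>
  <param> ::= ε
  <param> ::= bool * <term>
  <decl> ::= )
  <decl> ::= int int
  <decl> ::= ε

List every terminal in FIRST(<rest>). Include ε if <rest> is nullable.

From <rest> ::= <param> ) *: <param> nullable, take FIRST(<param>) ∪ {)} = { ), bool }.
<rest> ::= id <param> * contributes {id}.
Union: FIRST(<rest>) = { ), bool, id }.

{ ), bool, id }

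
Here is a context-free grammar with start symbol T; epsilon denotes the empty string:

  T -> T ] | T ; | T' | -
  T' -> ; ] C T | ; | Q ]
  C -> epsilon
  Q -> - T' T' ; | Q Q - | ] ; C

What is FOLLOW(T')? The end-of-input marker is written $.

In T -> T': T' is at the end, add FOLLOW(T) = { $, -, ;, ] }.
In Q -> - T' T' ;: add FIRST(T' ;) = { -, ;, ] }.
In Q -> - T' T' ;: add FIRST(;) = { ; }.
Union: FOLLOW(T') = { $, -, ;, ] }.

{ $, -, ;, ] }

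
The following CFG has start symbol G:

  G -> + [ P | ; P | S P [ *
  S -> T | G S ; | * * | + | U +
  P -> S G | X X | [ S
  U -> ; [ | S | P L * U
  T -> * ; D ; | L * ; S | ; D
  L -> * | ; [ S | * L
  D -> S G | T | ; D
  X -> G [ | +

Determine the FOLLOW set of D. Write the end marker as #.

{ #, *, +, ;, [ }

In T -> * ; D ;: add FIRST(;) = { ; }.
In T -> ; D: D is at the end, add FOLLOW(T) = { #, *, +, ;, [ }.
In D -> ; D: D is at the end, add FOLLOW(D) = { #, *, +, ;, [ }.
Union: FOLLOW(D) = { #, *, +, ;, [ }.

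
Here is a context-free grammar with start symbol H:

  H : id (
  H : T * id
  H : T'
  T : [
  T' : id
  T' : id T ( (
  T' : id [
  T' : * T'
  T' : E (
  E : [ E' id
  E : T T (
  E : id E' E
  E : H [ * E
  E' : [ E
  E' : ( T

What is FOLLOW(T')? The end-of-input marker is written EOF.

In H : T': T' is at the end, add FOLLOW(H) = { EOF, [ }.
In T' : * T': T' is at the end, add FOLLOW(T') = { EOF, [ }.
Union: FOLLOW(T') = { EOF, [ }.

{ EOF, [ }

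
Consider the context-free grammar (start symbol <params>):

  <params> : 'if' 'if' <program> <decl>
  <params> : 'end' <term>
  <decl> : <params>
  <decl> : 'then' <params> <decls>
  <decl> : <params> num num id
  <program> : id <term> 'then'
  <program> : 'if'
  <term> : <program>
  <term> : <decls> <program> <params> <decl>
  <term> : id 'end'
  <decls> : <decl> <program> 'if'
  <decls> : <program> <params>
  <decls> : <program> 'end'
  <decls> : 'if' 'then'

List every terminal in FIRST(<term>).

From <term> : <program>: add FIRST(<program>) = { 'if', id }.
From <term> : <decls> <program> <params> <decl>: add FIRST(<decls>) = { 'end', 'if', 'then', id }.
<term> : id 'end' contributes {id}.
Union: FIRST(<term>) = { 'end', 'if', 'then', id }.

{ 'end', 'if', 'then', id }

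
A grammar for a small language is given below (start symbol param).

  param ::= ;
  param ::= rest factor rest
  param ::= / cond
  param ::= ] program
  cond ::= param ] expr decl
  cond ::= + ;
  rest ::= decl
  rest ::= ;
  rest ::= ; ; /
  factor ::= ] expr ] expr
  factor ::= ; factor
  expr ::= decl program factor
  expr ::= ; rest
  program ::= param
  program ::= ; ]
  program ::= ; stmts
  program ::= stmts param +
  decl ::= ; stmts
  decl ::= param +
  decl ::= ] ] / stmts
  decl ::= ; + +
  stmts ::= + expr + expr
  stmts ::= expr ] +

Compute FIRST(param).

param ::= ; contributes {;}.
From param ::= rest factor rest: add FIRST(rest) = { /, ;, ] }.
param ::= / cond contributes {/}.
param ::= ] program contributes {]}.
Union: FIRST(param) = { /, ;, ] }.

{ /, ;, ] }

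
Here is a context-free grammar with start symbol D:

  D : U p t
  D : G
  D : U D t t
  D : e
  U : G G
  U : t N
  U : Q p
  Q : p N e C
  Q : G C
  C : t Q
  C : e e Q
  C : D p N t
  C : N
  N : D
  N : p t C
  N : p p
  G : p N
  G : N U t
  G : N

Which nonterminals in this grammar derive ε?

No nonterminal has an empty production or an RHS whose symbols are all nullable.

{ } (none)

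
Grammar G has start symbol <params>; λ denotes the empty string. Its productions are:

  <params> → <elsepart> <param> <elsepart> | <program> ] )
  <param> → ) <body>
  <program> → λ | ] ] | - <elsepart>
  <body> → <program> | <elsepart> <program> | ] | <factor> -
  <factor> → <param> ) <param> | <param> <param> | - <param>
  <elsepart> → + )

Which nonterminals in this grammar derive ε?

Directly nullable (have an λ-production): <program>.
<body> → <program> with every symbol nullable, so <body> is nullable.
No other nonterminal has a production whose RHS symbols are all nullable.

{ <body>, <program> }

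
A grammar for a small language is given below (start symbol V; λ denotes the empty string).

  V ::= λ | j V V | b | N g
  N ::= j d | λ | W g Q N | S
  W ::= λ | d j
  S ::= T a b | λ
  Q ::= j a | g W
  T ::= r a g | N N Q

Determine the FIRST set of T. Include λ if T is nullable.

T ::= r a g contributes {r}.
From T ::= N N Q: N, N nullable, take FIRST(N) ∪ FIRST(N) ∪ FIRST(Q) = { d, g, j, r }.
Union: FIRST(T) = { d, g, j, r }.

{ d, g, j, r }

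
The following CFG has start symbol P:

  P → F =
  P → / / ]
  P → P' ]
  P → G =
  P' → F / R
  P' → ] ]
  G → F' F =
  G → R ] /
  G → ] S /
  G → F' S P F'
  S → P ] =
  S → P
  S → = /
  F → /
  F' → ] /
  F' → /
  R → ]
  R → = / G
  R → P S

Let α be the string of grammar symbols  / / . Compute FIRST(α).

/ is a terminal; add {/} and stop.

{ / }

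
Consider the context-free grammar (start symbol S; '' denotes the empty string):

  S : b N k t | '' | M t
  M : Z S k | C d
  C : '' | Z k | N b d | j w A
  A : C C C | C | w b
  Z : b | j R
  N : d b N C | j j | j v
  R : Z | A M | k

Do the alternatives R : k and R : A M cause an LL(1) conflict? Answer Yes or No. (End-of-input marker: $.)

FIRST(k) = { k } and FIRST(A M) = { b, d, j, w }.
The FIRST sets are disjoint and neither alternative is nullable — no conflict.

No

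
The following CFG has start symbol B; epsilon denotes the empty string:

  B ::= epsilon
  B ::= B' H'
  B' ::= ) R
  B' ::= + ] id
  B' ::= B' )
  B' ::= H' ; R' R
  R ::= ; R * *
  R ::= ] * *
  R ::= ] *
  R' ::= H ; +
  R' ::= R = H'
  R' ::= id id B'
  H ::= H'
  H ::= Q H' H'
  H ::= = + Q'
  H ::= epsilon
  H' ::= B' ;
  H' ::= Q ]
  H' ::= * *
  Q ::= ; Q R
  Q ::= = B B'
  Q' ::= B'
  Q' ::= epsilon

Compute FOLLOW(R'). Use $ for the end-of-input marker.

{ ;, ] }

In B' ::= H' ; R' R: add FIRST(R) = { ;, ] }.
Union: FOLLOW(R') = { ;, ] }.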